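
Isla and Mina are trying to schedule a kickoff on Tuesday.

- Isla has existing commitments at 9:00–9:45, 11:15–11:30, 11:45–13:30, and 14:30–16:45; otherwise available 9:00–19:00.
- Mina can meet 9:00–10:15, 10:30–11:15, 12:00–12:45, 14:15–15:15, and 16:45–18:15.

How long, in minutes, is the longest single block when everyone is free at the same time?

Isla free within 09:00–19:00: 09:45–11:15, 11:30–11:45, 13:30–14:30, 16:45–19:00.
Isla ∩ Mina: 09:45–10:15, 10:30–11:15, 14:15–14:30, 16:45–18:15.
Common window lengths: 30, 45, 15, 90 min; longest is 90.

90 minutes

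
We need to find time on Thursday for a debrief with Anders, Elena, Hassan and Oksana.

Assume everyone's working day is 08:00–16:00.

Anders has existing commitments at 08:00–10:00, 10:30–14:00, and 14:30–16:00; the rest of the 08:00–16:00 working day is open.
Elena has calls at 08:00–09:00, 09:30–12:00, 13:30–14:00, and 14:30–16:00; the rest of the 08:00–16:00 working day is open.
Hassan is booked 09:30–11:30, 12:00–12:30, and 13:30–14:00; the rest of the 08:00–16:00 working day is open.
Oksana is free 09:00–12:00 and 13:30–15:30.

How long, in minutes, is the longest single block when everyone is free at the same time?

30 minutes

Anders free within 08:00–16:00: 10:00–10:30, 14:00–14:30.
Elena free within 08:00–16:00: 09:00–09:30, 12:00–13:30, 14:00–14:30.
Hassan free within 08:00–16:00: 08:00–09:30, 11:30–12:00, 12:30–13:30, 14:00–16:00.
Anders ∩ Elena: 14:00–14:30.
Anders ∩ Elena ∩ Hassan: 14:00–14:30.
Anders ∩ Elena ∩ Hassan ∩ Oksana: 14:00–14:30.
Single common window of 30 minutes.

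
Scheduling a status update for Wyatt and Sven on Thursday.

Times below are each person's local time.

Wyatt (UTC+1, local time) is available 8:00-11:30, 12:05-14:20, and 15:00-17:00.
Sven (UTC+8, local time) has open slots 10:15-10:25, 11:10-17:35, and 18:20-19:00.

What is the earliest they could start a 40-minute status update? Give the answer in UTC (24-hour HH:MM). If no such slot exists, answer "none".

Wyatt → UTC: 07:00–10:30, 11:05–13:20, 14:00–16:00.
Sven → UTC: 02:15–02:25, 03:10–09:35, 10:20–11:00.
Wyatt ∩ Sven: 07:00–09:35, 10:20–10:30.
Windows ≥ 40 min: 07:00–09:35.
Earliest such window starts at 07:00.

07:00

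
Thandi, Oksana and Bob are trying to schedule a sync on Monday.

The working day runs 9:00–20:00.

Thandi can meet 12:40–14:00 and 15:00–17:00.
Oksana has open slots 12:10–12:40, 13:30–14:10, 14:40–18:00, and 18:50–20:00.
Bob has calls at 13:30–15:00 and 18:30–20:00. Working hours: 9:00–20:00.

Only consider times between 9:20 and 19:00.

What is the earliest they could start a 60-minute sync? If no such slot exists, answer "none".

15:00

Bob free within 09:00–20:00: 09:00–13:30, 15:00–18:30.
Thandi ∩ Oksana: 13:30–14:00, 15:00–17:00.
Thandi ∩ Oksana ∩ Bob: 15:00–17:00.
Restricted to 09:20–19:00: 15:00–17:00.
Windows ≥ 60 min: 15:00–17:00.
Earliest such window starts at 15:00.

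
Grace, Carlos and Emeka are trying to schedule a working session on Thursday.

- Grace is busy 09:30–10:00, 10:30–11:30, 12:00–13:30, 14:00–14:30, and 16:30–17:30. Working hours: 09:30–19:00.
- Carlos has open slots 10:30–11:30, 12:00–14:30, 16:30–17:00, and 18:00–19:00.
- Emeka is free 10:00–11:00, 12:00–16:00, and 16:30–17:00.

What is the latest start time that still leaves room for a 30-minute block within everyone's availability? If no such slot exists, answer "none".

Grace free within 09:30–19:00: 10:00–10:30, 11:30–12:00, 13:30–14:00, 14:30–16:30, 17:30–19:00.
Grace ∩ Carlos: 13:30–14:00, 18:00–19:00.
Grace ∩ Carlos ∩ Emeka: 13:30–14:00.
Windows ≥ 30 min: 13:30–14:00.
Latest start in the last window 13:30–14:00 is 14:00 − 30 min = 13:30.

13:30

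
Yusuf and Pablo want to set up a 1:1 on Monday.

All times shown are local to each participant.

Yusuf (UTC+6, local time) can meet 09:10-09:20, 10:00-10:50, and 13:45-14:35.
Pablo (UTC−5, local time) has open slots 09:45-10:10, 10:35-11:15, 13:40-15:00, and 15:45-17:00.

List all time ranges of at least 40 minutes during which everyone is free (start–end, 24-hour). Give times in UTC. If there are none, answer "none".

Yusuf → UTC: 03:10–03:20, 04:00–04:50, 07:45–08:35.
Pablo → UTC: 14:45–15:10, 15:35–16:15, 18:40–20:00, 20:45–22:00.
Yusuf ∩ Pablo: (none).
Windows ≥ 40 min: (none).

none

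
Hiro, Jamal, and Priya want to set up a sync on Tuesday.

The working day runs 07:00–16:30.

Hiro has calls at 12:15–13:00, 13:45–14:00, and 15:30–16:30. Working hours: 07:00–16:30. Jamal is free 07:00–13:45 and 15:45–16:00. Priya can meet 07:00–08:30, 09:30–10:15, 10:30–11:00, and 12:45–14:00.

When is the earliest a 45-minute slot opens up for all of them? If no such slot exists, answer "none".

Hiro free within 07:00–16:30: 07:00–12:15, 13:00–13:45, 14:00–15:30.
Hiro ∩ Jamal: 07:00–12:15, 13:00–13:45.
Hiro ∩ Jamal ∩ Priya: 07:00–08:30, 09:30–10:15, 10:30–11:00, 13:00–13:45.
Windows ≥ 45 min: 07:00–08:30, 09:30–10:15, 13:00–13:45.
Earliest such window starts at 07:00.

07:00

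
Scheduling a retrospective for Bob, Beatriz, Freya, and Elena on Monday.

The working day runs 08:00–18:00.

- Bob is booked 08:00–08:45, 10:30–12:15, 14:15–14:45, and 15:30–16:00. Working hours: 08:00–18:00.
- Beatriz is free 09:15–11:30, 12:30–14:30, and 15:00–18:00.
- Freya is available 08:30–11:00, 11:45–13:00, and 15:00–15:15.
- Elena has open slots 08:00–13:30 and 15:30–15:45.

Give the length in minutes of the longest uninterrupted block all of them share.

Bob free within 08:00–18:00: 08:45–10:30, 12:15–14:15, 14:45–15:30, 16:00–18:00.
Bob ∩ Beatriz: 09:15–10:30, 12:30–14:15, 15:00–15:30, 16:00–18:00.
Bob ∩ Beatriz ∩ Freya: 09:15–10:30, 12:30–13:00, 15:00–15:15.
Bob ∩ Beatriz ∩ Freya ∩ Elena: 09:15–10:30, 12:30–13:00.
Common window lengths: 75, 30 min; longest is 75.

75 minutes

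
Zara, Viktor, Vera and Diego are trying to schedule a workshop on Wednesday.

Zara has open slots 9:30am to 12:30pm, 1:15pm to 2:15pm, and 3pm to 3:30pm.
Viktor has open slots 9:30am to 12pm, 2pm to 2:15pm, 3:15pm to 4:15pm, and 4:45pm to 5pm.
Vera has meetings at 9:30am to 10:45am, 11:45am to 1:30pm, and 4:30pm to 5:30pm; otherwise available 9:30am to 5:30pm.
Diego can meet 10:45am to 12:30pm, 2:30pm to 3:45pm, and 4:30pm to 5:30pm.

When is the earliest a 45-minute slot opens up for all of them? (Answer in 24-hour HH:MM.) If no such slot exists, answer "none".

Vera free within 09:30–17:30: 10:45–11:45, 13:30–16:30.
Zara ∩ Viktor: 09:30–12:00, 14:00–14:15, 15:15–15:30.
Zara ∩ Viktor ∩ Vera: 10:45–11:45, 14:00–14:15, 15:15–15:30.
Zara ∩ Viktor ∩ Vera ∩ Diego: 10:45–11:45, 15:15–15:30.
Windows ≥ 45 min: 10:45–11:45.
Earliest such window starts at 10:45.

10:45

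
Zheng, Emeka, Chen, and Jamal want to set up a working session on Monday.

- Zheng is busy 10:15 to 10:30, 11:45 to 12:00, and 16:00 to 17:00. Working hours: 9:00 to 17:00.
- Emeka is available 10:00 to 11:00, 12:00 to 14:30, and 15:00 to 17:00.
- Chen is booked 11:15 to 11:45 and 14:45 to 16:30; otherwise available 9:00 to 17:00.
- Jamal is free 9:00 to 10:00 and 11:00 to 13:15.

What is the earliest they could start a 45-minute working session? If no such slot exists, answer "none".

12:00

Zheng free within 09:00–17:00: 09:00–10:15, 10:30–11:45, 12:00–16:00.
Chen free within 09:00–17:00: 09:00–11:15, 11:45–14:45, 16:30–17:00.
Zheng ∩ Emeka: 10:00–10:15, 10:30–11:00, 12:00–14:30, 15:00–16:00.
Zheng ∩ Emeka ∩ Chen: 10:00–10:15, 10:30–11:00, 12:00–14:30.
Zheng ∩ Emeka ∩ Chen ∩ Jamal: 12:00–13:15.
Windows ≥ 45 min: 12:00–13:15.
Earliest such window starts at 12:00.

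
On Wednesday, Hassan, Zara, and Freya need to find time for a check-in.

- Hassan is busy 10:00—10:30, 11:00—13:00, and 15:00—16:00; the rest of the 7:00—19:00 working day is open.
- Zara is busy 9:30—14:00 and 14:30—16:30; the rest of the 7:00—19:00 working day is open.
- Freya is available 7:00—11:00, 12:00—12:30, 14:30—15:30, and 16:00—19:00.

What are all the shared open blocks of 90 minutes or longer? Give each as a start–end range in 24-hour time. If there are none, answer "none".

Hassan free within 07:00–19:00: 07:00–10:00, 10:30–11:00, 13:00–15:00, 16:00–19:00.
Zara free within 07:00–19:00: 07:00–09:30, 14:00–14:30, 16:30–19:00.
Hassan ∩ Zara: 07:00–09:30, 14:00–14:30, 16:30–19:00.
Hassan ∩ Zara ∩ Freya: 07:00–09:30, 16:30–19:00.
Windows ≥ 90 min: 07:00–09:30, 16:30–19:00.

07:00–09:30, 16:30–19:00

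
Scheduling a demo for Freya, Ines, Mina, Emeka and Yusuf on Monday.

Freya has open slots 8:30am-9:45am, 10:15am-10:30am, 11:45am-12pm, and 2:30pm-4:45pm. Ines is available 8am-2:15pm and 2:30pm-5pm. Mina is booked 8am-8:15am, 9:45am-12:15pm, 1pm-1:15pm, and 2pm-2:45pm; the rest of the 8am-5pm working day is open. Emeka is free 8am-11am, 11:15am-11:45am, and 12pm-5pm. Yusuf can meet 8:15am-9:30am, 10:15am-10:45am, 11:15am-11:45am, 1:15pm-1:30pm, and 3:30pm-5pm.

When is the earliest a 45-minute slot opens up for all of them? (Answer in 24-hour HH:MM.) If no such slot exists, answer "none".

Mina free within 08:00–17:00: 08:15–09:45, 12:15–13:00, 13:15–14:00, 14:45–17:00.
Freya ∩ Ines: 08:30–09:45, 10:15–10:30, 11:45–12:00, 14:30–16:45.
Freya ∩ Ines ∩ Mina: 08:30–09:45, 14:45–16:45.
Freya ∩ Ines ∩ Mina ∩ Emeka: 08:30–09:45, 14:45–16:45.
Freya ∩ Ines ∩ Mina ∩ Emeka ∩ Yusuf: 08:30–09:30, 15:30–16:45.
Windows ≥ 45 min: 08:30–09:30, 15:30–16:45.
Earliest such window starts at 08:30.

08:30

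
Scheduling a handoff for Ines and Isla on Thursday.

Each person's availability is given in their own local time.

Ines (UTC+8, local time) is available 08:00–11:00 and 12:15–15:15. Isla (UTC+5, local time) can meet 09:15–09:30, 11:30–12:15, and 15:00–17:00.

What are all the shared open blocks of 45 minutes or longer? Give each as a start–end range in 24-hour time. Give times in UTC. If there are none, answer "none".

Ines → UTC: 00:00–03:00, 04:15–07:15.
Isla → UTC: 04:15–04:30, 06:30–07:15, 10:00–12:00.
Ines ∩ Isla: 04:15–04:30, 06:30–07:15.
Windows ≥ 45 min: 06:30–07:15.

06:30–07:15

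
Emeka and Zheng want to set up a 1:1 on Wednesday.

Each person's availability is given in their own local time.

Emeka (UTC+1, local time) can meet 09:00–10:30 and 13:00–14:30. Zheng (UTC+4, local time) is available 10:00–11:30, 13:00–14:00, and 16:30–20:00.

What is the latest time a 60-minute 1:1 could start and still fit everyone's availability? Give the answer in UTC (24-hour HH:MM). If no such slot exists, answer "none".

Emeka → UTC: 08:00–09:30, 12:00–13:30.
Zheng → UTC: 06:00–07:30, 09:00–10:00, 12:30–16:00.
Emeka ∩ Zheng: 09:00–09:30, 12:30–13:30.
Windows ≥ 60 min: 12:30–13:30.
Latest start in the last window 12:30–13:30 is 13:30 − 60 min = 12:30.

12:30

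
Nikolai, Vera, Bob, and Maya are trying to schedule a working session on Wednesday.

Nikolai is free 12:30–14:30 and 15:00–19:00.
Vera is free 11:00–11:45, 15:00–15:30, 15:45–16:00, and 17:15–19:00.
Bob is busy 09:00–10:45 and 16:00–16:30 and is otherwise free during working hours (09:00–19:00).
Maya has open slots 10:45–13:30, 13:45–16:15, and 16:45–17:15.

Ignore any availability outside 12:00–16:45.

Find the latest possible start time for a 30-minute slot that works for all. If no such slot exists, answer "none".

Bob free within 09:00–19:00: 10:45–16:00, 16:30–19:00.
Nikolai ∩ Vera: 15:00–15:30, 15:45–16:00, 17:15–19:00.
Nikolai ∩ Vera ∩ Bob: 15:00–15:30, 15:45–16:00, 17:15–19:00.
Nikolai ∩ Vera ∩ Bob ∩ Maya: 15:00–15:30, 15:45–16:00.
Restricted to 12:00–16:45: 15:00–15:30, 15:45–16:00.
Windows ≥ 30 min: 15:00–15:30.
Latest start in the last window 15:00–15:30 is 15:30 − 30 min = 15:00.

15:00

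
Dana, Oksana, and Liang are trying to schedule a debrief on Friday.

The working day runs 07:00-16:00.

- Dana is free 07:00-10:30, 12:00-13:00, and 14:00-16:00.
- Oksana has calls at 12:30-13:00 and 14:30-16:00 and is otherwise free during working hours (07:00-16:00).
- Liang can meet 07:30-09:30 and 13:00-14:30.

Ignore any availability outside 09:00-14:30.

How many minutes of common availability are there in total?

Oksana free within 07:00–16:00: 07:00–12:30, 13:00–14:30.
Dana ∩ Oksana: 07:00–10:30, 12:00–12:30, 14:00–14:30.
Dana ∩ Oksana ∩ Liang: 07:30–09:30, 14:00–14:30.
Restricted to 09:00–14:30: 09:00–09:30, 14:00–14:30.
Total common minutes: 30 + 30 = 60.

60 minutes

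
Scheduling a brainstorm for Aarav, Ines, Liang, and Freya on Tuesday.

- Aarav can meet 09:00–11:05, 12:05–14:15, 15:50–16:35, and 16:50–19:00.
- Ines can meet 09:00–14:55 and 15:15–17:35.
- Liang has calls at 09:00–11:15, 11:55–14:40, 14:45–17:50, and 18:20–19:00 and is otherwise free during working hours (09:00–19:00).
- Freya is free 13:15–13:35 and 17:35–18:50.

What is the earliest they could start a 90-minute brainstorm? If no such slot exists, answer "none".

none

Liang free within 09:00–19:00: 11:15–11:55, 14:40–14:45, 17:50–18:20.
Aarav ∩ Ines: 09:00–11:05, 12:05–14:15, 15:50–16:35, 16:50–17:35.
Aarav ∩ Ines ∩ Liang: (none).
Aarav ∩ Ines ∩ Liang ∩ Freya: (none).
Windows ≥ 90 min: (none).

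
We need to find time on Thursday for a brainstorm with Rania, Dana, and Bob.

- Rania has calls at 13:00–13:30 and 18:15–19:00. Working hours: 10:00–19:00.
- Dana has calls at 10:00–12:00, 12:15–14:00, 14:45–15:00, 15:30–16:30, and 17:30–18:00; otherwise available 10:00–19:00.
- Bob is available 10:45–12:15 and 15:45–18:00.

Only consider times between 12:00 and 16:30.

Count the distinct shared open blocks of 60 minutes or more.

Rania free within 10:00–19:00: 10:00–13:00, 13:30–18:15.
Dana free within 10:00–19:00: 12:00–12:15, 14:00–14:45, 15:00–15:30, 16:30–17:30, 18:00–19:00.
Rania ∩ Dana: 12:00–12:15, 14:00–14:45, 15:00–15:30, 16:30–17:30, 18:00–18:15.
Rania ∩ Dana ∩ Bob: 12:00–12:15, 16:30–17:30.
Restricted to 12:00–16:30: 12:00–12:15.
Windows ≥ 60 min: (none).
That's 0 windows.

0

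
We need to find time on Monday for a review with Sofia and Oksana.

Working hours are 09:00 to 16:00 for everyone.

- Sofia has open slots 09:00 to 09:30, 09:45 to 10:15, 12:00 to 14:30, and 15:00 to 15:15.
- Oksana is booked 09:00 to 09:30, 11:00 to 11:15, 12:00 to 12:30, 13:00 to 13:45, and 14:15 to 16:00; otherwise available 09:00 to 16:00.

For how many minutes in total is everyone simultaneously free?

90 minutes

Oksana free within 09:00–16:00: 09:30–11:00, 11:15–12:00, 12:30–13:00, 13:45–14:15.
Sofia ∩ Oksana: 09:45–10:15, 12:30–13:00, 13:45–14:15.
Total common minutes: 30 + 30 + 30 = 90.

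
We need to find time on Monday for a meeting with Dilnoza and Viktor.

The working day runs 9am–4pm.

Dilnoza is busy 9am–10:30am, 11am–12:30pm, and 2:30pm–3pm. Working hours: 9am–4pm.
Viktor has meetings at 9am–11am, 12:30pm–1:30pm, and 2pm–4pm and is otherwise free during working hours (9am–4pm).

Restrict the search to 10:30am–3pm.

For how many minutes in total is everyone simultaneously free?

Dilnoza free within 09:00–16:00: 10:30–11:00, 12:30–14:30, 15:00–16:00.
Viktor free within 09:00–16:00: 11:00–12:30, 13:30–14:00.
Dilnoza ∩ Viktor: 13:30–14:00.
Restricted to 10:30–15:00: 13:30–14:00.
Total common minutes: 30.

30 minutes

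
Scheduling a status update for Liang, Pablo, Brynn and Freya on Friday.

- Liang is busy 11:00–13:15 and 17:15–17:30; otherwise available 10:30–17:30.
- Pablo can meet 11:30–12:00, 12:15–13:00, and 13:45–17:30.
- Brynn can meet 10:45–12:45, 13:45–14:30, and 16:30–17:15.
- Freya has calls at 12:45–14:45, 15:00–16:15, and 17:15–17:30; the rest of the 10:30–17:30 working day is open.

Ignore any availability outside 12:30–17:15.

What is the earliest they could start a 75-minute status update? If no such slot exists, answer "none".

none

Liang free within 10:30–17:30: 10:30–11:00, 13:15–17:15.
Freya free within 10:30–17:30: 10:30–12:45, 14:45–15:00, 16:15–17:15.
Liang ∩ Pablo: 13:45–17:15.
Liang ∩ Pablo ∩ Brynn: 13:45–14:30, 16:30–17:15.
Liang ∩ Pablo ∩ Brynn ∩ Freya: 16:30–17:15.
Restricted to 12:30–17:15: 16:30–17:15.
Windows ≥ 75 min: (none).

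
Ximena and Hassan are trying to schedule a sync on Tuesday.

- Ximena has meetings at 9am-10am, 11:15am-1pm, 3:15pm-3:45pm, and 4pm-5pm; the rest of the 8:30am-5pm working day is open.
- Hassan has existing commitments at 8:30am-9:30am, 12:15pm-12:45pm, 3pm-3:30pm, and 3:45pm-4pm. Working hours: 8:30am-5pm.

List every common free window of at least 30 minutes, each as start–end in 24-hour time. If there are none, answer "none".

10:00–11:15, 13:00–15:00

Ximena free within 08:30–17:00: 08:30–09:00, 10:00–11:15, 13:00–15:15, 15:45–16:00.
Hassan free within 08:30–17:00: 09:30–12:15, 12:45–15:00, 15:30–15:45, 16:00–17:00.
Ximena ∩ Hassan: 10:00–11:15, 13:00–15:00.
Windows ≥ 30 min: 10:00–11:15, 13:00–15:00.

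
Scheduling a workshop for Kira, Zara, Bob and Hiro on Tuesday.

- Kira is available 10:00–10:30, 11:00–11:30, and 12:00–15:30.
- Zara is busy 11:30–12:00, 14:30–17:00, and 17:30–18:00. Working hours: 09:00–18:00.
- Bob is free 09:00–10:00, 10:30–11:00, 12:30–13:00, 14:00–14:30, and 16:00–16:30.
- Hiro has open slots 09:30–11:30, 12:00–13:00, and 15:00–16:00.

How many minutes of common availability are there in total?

30 minutes

Zara free within 09:00–18:00: 09:00–11:30, 12:00–14:30, 17:00–17:30.
Kira ∩ Zara: 10:00–10:30, 11:00–11:30, 12:00–14:30.
Kira ∩ Zara ∩ Bob: 12:30–13:00, 14:00–14:30.
Kira ∩ Zara ∩ Bob ∩ Hiro: 12:30–13:00.
Total common minutes: 30.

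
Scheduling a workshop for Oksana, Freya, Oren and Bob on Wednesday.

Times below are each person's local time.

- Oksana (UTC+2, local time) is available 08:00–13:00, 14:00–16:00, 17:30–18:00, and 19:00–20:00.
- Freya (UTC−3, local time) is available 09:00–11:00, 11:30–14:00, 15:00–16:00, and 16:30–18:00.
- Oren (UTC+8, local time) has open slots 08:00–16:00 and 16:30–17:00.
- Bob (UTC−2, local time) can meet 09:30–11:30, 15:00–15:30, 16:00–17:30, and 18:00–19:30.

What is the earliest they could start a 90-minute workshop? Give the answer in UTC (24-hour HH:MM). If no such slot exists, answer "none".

Oksana → UTC: 06:00–11:00, 12:00–14:00, 15:30–16:00, 17:00–18:00.
Freya → UTC: 12:00–14:00, 14:30–17:00, 18:00–19:00, 19:30–21:00.
Oren → UTC: 00:00–08:00, 08:30–09:00.
Bob → UTC: 11:30–13:30, 17:00–17:30, 18:00–19:30, 20:00–21:30.
Oksana ∩ Freya: 12:00–14:00, 15:30–16:00.
Oksana ∩ Freya ∩ Oren: (none).
Oksana ∩ Freya ∩ Oren ∩ Bob: (none).
Windows ≥ 90 min: (none).

none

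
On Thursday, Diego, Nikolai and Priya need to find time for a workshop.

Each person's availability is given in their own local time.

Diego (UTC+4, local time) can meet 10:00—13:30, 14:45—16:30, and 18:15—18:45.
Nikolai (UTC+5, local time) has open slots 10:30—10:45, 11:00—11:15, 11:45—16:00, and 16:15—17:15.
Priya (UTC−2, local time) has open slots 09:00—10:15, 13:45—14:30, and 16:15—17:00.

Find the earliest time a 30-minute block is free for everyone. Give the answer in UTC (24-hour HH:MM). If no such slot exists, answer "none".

11:15

Diego → UTC: 06:00–09:30, 10:45–12:30, 14:15–14:45.
Nikolai → UTC: 05:30–05:45, 06:00–06:15, 06:45–11:00, 11:15–12:15.
Priya → UTC: 11:00–12:15, 15:45–16:30, 18:15–19:00.
Diego ∩ Nikolai: 06:00–06:15, 06:45–09:30, 10:45–11:00, 11:15–12:15.
Diego ∩ Nikolai ∩ Priya: 11:15–12:15.
Windows ≥ 30 min: 11:15–12:15.
Earliest such window starts at 11:15.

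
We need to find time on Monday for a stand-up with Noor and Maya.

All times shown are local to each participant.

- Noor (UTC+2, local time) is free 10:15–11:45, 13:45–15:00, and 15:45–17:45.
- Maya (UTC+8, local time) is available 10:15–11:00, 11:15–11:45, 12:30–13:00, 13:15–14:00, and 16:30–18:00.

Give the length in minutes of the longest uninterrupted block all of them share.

75 minutes

Noor → UTC: 08:15–09:45, 11:45–13:00, 13:45–15:45.
Maya → UTC: 02:15–03:00, 03:15–03:45, 04:30–05:00, 05:15–06:00, 08:30–10:00.
Noor ∩ Maya: 08:30–09:45.
Single common window of 75 minutes.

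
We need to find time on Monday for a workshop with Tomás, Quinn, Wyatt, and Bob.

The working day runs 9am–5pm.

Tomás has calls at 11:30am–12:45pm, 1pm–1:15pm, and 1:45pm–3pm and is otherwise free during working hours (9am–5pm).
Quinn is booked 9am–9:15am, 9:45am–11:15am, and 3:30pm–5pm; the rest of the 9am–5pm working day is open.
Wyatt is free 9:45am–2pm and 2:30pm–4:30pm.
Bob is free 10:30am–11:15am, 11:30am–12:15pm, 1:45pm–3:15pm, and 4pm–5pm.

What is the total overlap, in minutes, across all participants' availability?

Tomás free within 09:00–17:00: 09:00–11:30, 12:45–13:00, 13:15–13:45, 15:00–17:00.
Quinn free within 09:00–17:00: 09:15–09:45, 11:15–15:30.
Tomás ∩ Quinn: 09:15–09:45, 11:15–11:30, 12:45–13:00, 13:15–13:45, 15:00–15:30.
Tomás ∩ Quinn ∩ Wyatt: 11:15–11:30, 12:45–13:00, 13:15–13:45, 15:00–15:30.
Tomás ∩ Quinn ∩ Wyatt ∩ Bob: 15:00–15:15.
Total common minutes: 15.

15 minutes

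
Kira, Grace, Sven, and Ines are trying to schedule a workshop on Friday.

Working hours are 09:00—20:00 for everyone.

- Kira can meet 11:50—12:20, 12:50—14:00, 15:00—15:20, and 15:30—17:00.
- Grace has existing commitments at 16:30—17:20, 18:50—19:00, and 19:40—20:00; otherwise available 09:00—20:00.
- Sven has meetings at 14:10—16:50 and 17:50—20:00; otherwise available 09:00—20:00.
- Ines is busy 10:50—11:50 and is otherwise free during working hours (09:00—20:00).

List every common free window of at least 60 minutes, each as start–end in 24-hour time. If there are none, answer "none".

12:50–14:00

Grace free within 09:00–20:00: 09:00–16:30, 17:20–18:50, 19:00–19:40.
Sven free within 09:00–20:00: 09:00–14:10, 16:50–17:50.
Ines free within 09:00–20:00: 09:00–10:50, 11:50–20:00.
Kira ∩ Grace: 11:50–12:20, 12:50–14:00, 15:00–15:20, 15:30–16:30.
Kira ∩ Grace ∩ Sven: 11:50–12:20, 12:50–14:00.
Kira ∩ Grace ∩ Sven ∩ Ines: 11:50–12:20, 12:50–14:00.
Windows ≥ 60 min: 12:50–14:00.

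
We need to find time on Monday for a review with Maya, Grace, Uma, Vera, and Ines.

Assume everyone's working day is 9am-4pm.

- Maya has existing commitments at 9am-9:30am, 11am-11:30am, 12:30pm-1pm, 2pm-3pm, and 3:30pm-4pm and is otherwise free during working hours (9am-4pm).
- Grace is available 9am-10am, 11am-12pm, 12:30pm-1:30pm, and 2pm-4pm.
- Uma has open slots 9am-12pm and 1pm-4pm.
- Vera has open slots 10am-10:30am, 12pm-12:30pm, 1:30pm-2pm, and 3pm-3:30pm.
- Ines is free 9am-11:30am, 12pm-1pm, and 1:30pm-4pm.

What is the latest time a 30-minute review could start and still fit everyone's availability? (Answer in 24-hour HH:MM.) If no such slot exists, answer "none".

Maya free within 09:00–16:00: 09:30–11:00, 11:30–12:30, 13:00–14:00, 15:00–15:30.
Maya ∩ Grace: 09:30–10:00, 11:30–12:00, 13:00–13:30, 15:00–15:30.
Maya ∩ Grace ∩ Uma: 09:30–10:00, 11:30–12:00, 13:00–13:30, 15:00–15:30.
Maya ∩ Grace ∩ Uma ∩ Vera: 15:00–15:30.
Maya ∩ Grace ∩ Uma ∩ Vera ∩ Ines: 15:00–15:30.
Windows ≥ 30 min: 15:00–15:30.
Latest start in the last window 15:00–15:30 is 15:30 − 30 min = 15:00.

15:00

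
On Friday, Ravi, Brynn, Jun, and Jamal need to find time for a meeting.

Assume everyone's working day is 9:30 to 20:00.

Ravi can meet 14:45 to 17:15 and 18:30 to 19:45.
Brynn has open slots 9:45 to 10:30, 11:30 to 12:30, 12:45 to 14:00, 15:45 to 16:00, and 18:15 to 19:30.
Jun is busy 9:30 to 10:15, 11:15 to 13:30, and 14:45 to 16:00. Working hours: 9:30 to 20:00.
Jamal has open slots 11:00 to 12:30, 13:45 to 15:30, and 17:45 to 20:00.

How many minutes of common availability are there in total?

60 minutes

Jun free within 09:30–20:00: 10:15–11:15, 13:30–14:45, 16:00–20:00.
Ravi ∩ Brynn: 15:45–16:00, 18:30–19:30.
Ravi ∩ Brynn ∩ Jun: 18:30–19:30.
Ravi ∩ Brynn ∩ Jun ∩ Jamal: 18:30–19:30.
Total common minutes: 60.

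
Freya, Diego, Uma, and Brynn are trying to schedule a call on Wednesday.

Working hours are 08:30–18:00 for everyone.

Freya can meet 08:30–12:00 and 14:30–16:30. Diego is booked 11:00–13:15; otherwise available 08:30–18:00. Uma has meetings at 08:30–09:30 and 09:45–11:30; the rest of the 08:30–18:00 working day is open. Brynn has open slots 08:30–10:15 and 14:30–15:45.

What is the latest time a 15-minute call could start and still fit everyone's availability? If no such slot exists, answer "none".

Diego free within 08:30–18:00: 08:30–11:00, 13:15–18:00.
Uma free within 08:30–18:00: 09:30–09:45, 11:30–18:00.
Freya ∩ Diego: 08:30–11:00, 14:30–16:30.
Freya ∩ Diego ∩ Uma: 09:30–09:45, 14:30–16:30.
Freya ∩ Diego ∩ Uma ∩ Brynn: 09:30–09:45, 14:30–15:45.
Windows ≥ 15 min: 09:30–09:45, 14:30–15:45.
Latest start in the last window 14:30–15:45 is 15:45 − 15 min = 15:30.

15:30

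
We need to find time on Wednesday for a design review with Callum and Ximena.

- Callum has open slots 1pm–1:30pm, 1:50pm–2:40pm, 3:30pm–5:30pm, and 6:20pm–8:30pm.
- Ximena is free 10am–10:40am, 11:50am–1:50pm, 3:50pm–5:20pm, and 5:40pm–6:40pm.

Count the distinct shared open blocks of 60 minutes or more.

Callum ∩ Ximena: 13:00–13:30, 15:50–17:20, 18:20–18:40.
Windows ≥ 60 min: 15:50–17:20.
That's 1 window.

1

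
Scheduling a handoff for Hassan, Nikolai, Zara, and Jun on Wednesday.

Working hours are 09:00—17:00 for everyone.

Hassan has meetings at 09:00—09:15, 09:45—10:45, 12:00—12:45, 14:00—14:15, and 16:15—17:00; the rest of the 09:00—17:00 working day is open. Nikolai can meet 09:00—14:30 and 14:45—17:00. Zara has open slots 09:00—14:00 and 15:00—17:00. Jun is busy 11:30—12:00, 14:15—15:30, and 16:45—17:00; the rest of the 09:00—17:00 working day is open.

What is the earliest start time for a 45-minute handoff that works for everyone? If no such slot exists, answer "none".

Hassan free within 09:00–17:00: 09:15–09:45, 10:45–12:00, 12:45–14:00, 14:15–16:15.
Jun free within 09:00–17:00: 09:00–11:30, 12:00–14:15, 15:30–16:45.
Hassan ∩ Nikolai: 09:15–09:45, 10:45–12:00, 12:45–14:00, 14:15–14:30, 14:45–16:15.
Hassan ∩ Nikolai ∩ Zara: 09:15–09:45, 10:45–12:00, 12:45–14:00, 15:00–16:15.
Hassan ∩ Nikolai ∩ Zara ∩ Jun: 09:15–09:45, 10:45–11:30, 12:45–14:00, 15:30–16:15.
Windows ≥ 45 min: 10:45–11:30, 12:45–14:00, 15:30–16:15.
Earliest such window starts at 10:45.

10:45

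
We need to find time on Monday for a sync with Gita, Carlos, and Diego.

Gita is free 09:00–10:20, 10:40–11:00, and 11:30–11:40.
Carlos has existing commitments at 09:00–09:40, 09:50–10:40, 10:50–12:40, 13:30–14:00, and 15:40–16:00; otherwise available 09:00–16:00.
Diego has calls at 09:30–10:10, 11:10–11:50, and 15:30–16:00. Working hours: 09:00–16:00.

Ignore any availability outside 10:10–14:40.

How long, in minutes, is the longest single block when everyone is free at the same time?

Carlos free within 09:00–16:00: 09:40–09:50, 10:40–10:50, 12:40–13:30, 14:00–15:40.
Diego free within 09:00–16:00: 09:00–09:30, 10:10–11:10, 11:50–15:30.
Gita ∩ Carlos: 09:40–09:50, 10:40–10:50.
Gita ∩ Carlos ∩ Diego: 10:40–10:50.
Restricted to 10:10–14:40: 10:40–10:50.
Single common window of 10 minutes.

10 minutes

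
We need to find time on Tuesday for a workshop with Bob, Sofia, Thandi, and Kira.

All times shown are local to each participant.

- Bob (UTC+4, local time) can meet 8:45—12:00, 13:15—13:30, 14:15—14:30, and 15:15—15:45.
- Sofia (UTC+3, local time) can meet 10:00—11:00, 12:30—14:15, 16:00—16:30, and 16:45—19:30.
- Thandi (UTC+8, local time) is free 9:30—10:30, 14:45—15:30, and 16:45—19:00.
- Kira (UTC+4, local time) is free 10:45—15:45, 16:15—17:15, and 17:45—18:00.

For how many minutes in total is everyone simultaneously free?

Bob → UTC: 04:45–08:00, 09:15–09:30, 10:15–10:30, 11:15–11:45.
Sofia → UTC: 07:00–08:00, 09:30–11:15, 13:00–13:30, 13:45–16:30.
Thandi → UTC: 01:30–02:30, 06:45–07:30, 08:45–11:00.
Kira → UTC: 06:45–11:45, 12:15–13:15, 13:45–14:00.
Bob ∩ Sofia: 07:00–08:00, 10:15–10:30.
Bob ∩ Sofia ∩ Thandi: 07:00–07:30, 10:15–10:30.
Bob ∩ Sofia ∩ Thandi ∩ Kira: 07:00–07:30, 10:15–10:30.
Total common minutes: 30 + 15 = 45.

45 minutes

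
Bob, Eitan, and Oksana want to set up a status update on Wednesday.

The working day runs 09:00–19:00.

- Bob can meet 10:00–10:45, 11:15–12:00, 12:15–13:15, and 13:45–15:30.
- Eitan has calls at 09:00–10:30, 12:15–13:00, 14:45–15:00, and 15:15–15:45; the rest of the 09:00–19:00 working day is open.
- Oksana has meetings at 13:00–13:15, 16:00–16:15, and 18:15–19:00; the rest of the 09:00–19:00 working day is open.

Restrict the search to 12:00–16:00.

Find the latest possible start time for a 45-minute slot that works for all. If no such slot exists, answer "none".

14:00

Eitan free within 09:00–19:00: 10:30–12:15, 13:00–14:45, 15:00–15:15, 15:45–19:00.
Oksana free within 09:00–19:00: 09:00–13:00, 13:15–16:00, 16:15–18:15.
Bob ∩ Eitan: 10:30–10:45, 11:15–12:00, 13:00–13:15, 13:45–14:45, 15:00–15:15.
Bob ∩ Eitan ∩ Oksana: 10:30–10:45, 11:15–12:00, 13:45–14:45, 15:00–15:15.
Restricted to 12:00–16:00: 13:45–14:45, 15:00–15:15.
Windows ≥ 45 min: 13:45–14:45.
Latest start in the last window 13:45–14:45 is 14:45 − 45 min = 14:00.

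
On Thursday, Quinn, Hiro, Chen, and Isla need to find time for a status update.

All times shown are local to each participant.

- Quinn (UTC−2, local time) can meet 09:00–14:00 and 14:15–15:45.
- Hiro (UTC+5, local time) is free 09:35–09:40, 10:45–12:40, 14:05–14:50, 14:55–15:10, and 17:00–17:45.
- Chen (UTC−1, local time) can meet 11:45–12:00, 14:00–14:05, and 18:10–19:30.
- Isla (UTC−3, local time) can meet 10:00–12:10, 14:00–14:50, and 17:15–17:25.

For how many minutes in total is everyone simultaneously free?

Quinn → UTC: 11:00–16:00, 16:15–17:45.
Hiro → UTC: 04:35–04:40, 05:45–07:40, 09:05–09:50, 09:55–10:10, 12:00–12:45.
Chen → UTC: 12:45–13:00, 15:00–15:05, 19:10–20:30.
Isla → UTC: 13:00–15:10, 17:00–17:50, 20:15–20:25.
Quinn ∩ Hiro: 12:00–12:45.
Quinn ∩ Hiro ∩ Chen: (none).
Quinn ∩ Hiro ∩ Chen ∩ Isla: (none).
Total common minutes: 0.

0 minutes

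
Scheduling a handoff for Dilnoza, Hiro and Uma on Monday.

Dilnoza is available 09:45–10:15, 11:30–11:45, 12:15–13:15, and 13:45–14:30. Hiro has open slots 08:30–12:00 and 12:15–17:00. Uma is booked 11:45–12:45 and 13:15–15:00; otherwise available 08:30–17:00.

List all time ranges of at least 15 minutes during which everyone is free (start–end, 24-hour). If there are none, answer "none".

09:45–10:15, 11:30–11:45, 12:45–13:15

Uma free within 08:30–17:00: 08:30–11:45, 12:45–13:15, 15:00–17:00.
Dilnoza ∩ Hiro: 09:45–10:15, 11:30–11:45, 12:15–13:15, 13:45–14:30.
Dilnoza ∩ Hiro ∩ Uma: 09:45–10:15, 11:30–11:45, 12:45–13:15.
Windows ≥ 15 min: 09:45–10:15, 11:30–11:45, 12:45–13:15.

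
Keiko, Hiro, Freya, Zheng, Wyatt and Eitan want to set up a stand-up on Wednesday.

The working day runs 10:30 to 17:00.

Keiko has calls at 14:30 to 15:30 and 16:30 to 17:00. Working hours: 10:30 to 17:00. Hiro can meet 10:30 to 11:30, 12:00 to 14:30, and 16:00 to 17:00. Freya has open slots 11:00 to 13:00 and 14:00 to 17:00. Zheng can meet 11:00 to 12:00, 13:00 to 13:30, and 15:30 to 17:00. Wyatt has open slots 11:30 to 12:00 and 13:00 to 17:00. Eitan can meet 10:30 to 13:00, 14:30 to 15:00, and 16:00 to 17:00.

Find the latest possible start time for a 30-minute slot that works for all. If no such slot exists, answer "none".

Keiko free within 10:30–17:00: 10:30–14:30, 15:30–16:30.
Keiko ∩ Hiro: 10:30–11:30, 12:00–14:30, 16:00–16:30.
Keiko ∩ Hiro ∩ Freya: 11:00–11:30, 12:00–13:00, 14:00–14:30, 16:00–16:30.
Keiko ∩ Hiro ∩ Freya ∩ Zheng: 11:00–11:30, 16:00–16:30.
Keiko ∩ Hiro ∩ Freya ∩ Zheng ∩ Wyatt: 16:00–16:30.
Keiko ∩ Hiro ∩ Freya ∩ Zheng ∩ Wyatt ∩ Eitan: 16:00–16:30.
Windows ≥ 30 min: 16:00–16:30.
Latest start in the last window 16:00–16:30 is 16:30 − 30 min = 16:00.

16:00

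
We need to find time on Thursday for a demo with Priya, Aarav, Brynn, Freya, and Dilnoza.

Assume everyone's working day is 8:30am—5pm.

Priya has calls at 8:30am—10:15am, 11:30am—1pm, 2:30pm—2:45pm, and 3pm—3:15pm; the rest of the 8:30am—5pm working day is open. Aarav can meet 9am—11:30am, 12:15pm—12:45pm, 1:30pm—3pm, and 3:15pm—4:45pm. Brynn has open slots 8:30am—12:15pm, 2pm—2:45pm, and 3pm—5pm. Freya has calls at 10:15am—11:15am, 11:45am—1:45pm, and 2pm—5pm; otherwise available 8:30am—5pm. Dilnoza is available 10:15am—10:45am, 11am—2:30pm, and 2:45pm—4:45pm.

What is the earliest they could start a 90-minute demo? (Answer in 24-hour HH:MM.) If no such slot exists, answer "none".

Priya free within 08:30–17:00: 10:15–11:30, 13:00–14:30, 14:45–15:00, 15:15–17:00.
Freya free within 08:30–17:00: 08:30–10:15, 11:15–11:45, 13:45–14:00.
Priya ∩ Aarav: 10:15–11:30, 13:30–14:30, 14:45–15:00, 15:15–16:45.
Priya ∩ Aarav ∩ Brynn: 10:15–11:30, 14:00–14:30, 15:15–16:45.
Priya ∩ Aarav ∩ Brynn ∩ Freya: 11:15–11:30.
Priya ∩ Aarav ∩ Brynn ∩ Freya ∩ Dilnoza: 11:15–11:30.
Windows ≥ 90 min: (none).

none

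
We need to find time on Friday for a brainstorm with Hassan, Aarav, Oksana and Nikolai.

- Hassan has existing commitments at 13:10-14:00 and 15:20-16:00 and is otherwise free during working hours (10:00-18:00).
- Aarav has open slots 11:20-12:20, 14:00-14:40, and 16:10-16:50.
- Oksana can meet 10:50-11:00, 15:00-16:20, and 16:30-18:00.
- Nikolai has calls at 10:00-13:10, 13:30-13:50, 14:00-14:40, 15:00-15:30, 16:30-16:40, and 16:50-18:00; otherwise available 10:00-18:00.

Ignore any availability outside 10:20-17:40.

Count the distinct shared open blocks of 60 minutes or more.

0

Hassan free within 10:00–18:00: 10:00–13:10, 14:00–15:20, 16:00–18:00.
Nikolai free within 10:00–18:00: 13:10–13:30, 13:50–14:00, 14:40–15:00, 15:30–16:30, 16:40–16:50.
Hassan ∩ Aarav: 11:20–12:20, 14:00–14:40, 16:10–16:50.
Hassan ∩ Aarav ∩ Oksana: 16:10–16:20, 16:30–16:50.
Hassan ∩ Aarav ∩ Oksana ∩ Nikolai: 16:10–16:20, 16:40–16:50.
Restricted to 10:20–17:40: 16:10–16:20, 16:40–16:50.
Windows ≥ 60 min: (none).
That's 0 windows.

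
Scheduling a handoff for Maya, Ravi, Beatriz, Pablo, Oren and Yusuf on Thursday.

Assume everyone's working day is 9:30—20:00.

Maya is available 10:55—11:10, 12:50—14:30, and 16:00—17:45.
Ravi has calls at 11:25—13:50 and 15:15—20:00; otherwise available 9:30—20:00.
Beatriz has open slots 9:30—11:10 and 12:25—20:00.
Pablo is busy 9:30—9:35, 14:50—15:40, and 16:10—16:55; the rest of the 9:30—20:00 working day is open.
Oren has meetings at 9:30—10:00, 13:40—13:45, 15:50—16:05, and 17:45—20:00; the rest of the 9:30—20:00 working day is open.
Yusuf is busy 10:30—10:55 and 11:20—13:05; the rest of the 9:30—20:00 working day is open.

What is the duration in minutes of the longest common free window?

Ravi free within 09:30–20:00: 09:30–11:25, 13:50–15:15.
Pablo free within 09:30–20:00: 09:35–14:50, 15:40–16:10, 16:55–20:00.
Oren free within 09:30–20:00: 10:00–13:40, 13:45–15:50, 16:05–17:45.
Yusuf free within 09:30–20:00: 09:30–10:30, 10:55–11:20, 13:05–20:00.
Maya ∩ Ravi: 10:55–11:10, 13:50–14:30.
Maya ∩ Ravi ∩ Beatriz: 10:55–11:10, 13:50–14:30.
Maya ∩ Ravi ∩ Beatriz ∩ Pablo: 10:55–11:10, 13:50–14:30.
Maya ∩ Ravi ∩ Beatriz ∩ Pablo ∩ Oren: 10:55–11:10, 13:50–14:30.
Maya ∩ Ravi ∩ Beatriz ∩ Pablo ∩ Oren ∩ Yusuf: 10:55–11:10, 13:50–14:30.
Common window lengths: 15, 40 min; longest is 40.

40 minutes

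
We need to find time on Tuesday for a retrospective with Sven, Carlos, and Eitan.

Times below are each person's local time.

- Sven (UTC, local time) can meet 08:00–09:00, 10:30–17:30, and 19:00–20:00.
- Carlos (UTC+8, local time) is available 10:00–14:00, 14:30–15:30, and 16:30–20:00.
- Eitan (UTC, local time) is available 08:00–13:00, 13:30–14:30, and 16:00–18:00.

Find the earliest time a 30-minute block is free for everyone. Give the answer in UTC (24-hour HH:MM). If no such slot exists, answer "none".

08:30

Sven → UTC: 08:00–09:00, 10:30–17:30, 19:00–20:00.
Carlos → UTC: 02:00–06:00, 06:30–07:30, 08:30–12:00.
Eitan → UTC: 08:00–13:00, 13:30–14:30, 16:00–18:00.
Sven ∩ Carlos: 08:30–09:00, 10:30–12:00.
Sven ∩ Carlos ∩ Eitan: 08:30–09:00, 10:30–12:00.
Windows ≥ 30 min: 08:30–09:00, 10:30–12:00.
Earliest such window starts at 08:30.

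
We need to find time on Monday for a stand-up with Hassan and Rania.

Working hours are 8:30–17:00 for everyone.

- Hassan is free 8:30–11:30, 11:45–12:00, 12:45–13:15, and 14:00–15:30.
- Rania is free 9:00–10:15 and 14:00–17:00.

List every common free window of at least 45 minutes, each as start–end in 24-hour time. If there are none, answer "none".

09:00–10:15, 14:00–15:30

Hassan ∩ Rania: 09:00–10:15, 14:00–15:30.
Windows ≥ 45 min: 09:00–10:15, 14:00–15:30.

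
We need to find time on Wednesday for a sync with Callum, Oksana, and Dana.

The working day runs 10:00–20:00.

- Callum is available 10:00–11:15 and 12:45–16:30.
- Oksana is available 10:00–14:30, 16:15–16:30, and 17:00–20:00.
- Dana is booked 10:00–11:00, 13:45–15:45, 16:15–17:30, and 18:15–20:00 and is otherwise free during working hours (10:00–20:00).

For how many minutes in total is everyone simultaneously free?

Dana free within 10:00–20:00: 11:00–13:45, 15:45–16:15, 17:30–18:15.
Callum ∩ Oksana: 10:00–11:15, 12:45–14:30, 16:15–16:30.
Callum ∩ Oksana ∩ Dana: 11:00–11:15, 12:45–13:45.
Total common minutes: 15 + 60 = 75.

75 minutes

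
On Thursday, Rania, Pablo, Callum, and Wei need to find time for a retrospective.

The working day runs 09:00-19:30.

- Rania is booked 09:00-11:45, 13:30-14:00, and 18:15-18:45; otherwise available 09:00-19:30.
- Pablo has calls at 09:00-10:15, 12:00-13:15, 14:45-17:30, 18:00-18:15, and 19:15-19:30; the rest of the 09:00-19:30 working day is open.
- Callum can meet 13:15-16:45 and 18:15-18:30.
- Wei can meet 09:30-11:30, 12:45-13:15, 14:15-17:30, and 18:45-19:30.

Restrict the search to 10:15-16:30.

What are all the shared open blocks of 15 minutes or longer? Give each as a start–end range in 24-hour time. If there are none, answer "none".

Rania free within 09:00–19:30: 11:45–13:30, 14:00–18:15, 18:45–19:30.
Pablo free within 09:00–19:30: 10:15–12:00, 13:15–14:45, 17:30–18:00, 18:15–19:15.
Rania ∩ Pablo: 11:45–12:00, 13:15–13:30, 14:00–14:45, 17:30–18:00, 18:45–19:15.
Rania ∩ Pablo ∩ Callum: 13:15–13:30, 14:00–14:45.
Rania ∩ Pablo ∩ Callum ∩ Wei: 14:15–14:45.
Restricted to 10:15–16:30: 14:15–14:45.
Windows ≥ 15 min: 14:15–14:45.

14:15–14:45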